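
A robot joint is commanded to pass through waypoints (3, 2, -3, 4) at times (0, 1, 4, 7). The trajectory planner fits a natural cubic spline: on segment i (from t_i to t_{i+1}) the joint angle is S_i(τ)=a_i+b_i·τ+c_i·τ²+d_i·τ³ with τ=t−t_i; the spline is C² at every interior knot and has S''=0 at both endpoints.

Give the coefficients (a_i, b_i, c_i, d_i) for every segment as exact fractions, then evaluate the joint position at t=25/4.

  seg 0: a=3 b=-67/87 c=0 d=-20/87
  seg 1: a=2 b=-127/87 c=-20/29 d=6/29
  seg 2: a=-3 b=-1/87 c=34/29 d=-34/261
S(25/4) = 1323/928

Δ: Δ0=-1, Δ1=-5/3, Δ2=7/3
row 1: diag=8, rhs=-4; c'=3/8, d'=-1/2
row 2: denom=12−3·3/8=87/8; d'=(24−3·-1/2)/(87/8)=68/29
back: M2=68/29
back: M1=-1/2−3/8·68/29=-40/29
M: M0=0, M1=-40/29, M2=68/29, M3=0
seg 0: a=3, c=M0/2=0, d=(M1−M0)/(6·1)=-20/87, b=Δ0−h0·(2M0+M1)/6=-67/87
seg 1: a=2, c=M1/2=-20/29, d=(M2−M1)/(6·3)=6/29, b=Δ1−h1·(2M1+M2)/6=-127/87
seg 2: a=-3, c=M2/2=34/29, d=(M3−M2)/(6·3)=-34/261, b=Δ2−h2·(2M2+M3)/6=-1/87
t_q=25/4 → seg 2, τ=9/4; S=-3+-1/87·τ+34/29·τ²+-34/261·τ³=1323/928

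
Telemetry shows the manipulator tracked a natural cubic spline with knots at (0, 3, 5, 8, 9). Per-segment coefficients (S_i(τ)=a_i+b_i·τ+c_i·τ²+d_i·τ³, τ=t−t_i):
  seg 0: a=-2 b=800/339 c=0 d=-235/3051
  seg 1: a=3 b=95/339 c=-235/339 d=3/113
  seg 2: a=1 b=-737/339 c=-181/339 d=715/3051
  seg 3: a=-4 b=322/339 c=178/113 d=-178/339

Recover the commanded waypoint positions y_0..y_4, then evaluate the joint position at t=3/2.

y_0=-2 y_1=3 y_2=1 y_3=-4 y_4=-2
S(3/2) = 1157/904

y_0 = S_0(0) = a_0 = -2
y_1 = S_1(0) = a_1 = 3
y_2 = S_2(0) = a_2 = 1
y_3 = S_3(0) = a_3 = -4
y_4 = S_3(1) = -2
t_q=3/2 is in segment 0 (τ=3/2); S_0(τ)=1157/904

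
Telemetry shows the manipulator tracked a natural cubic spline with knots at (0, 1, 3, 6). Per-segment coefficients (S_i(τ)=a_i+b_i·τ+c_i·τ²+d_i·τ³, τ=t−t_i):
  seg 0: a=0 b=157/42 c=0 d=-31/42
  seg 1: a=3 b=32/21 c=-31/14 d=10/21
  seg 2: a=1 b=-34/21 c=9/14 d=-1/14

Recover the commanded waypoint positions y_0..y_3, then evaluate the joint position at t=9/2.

y_0=0 y_1=3 y_2=1 y_3=0
S(9/2) = -25/112

y_0 = S_0(0) = a_0 = 0
y_1 = S_1(0) = a_1 = 3
y_2 = S_2(0) = a_2 = 1
y_3 = S_2(3) = 0
t_q=9/2 is in segment 2 (τ=3/2); S_2(τ)=-25/112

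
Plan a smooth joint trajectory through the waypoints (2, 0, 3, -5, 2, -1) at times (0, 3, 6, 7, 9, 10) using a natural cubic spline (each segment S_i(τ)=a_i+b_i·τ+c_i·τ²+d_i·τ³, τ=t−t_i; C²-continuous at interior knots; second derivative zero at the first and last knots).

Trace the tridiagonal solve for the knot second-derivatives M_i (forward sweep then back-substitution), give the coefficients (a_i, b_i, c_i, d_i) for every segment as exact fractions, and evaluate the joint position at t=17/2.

  seg 0: a=2 b=-1597/678 c=0 d=1145/6102
  seg 1: a=0 b=919/339 c=1145/678 d=-4595/6102
  seg 2: a=3 b=-5077/678 c=-575/113 d=3103/678
  seg 3: a=-5 b=-1334/339 c=1953/226 d=-6677/2712
  seg 4: a=2 b=737/678 c=-2771/452 d=2771/1356
S(17/2) = 1675/7232

Δ: Δ0=-2/3, Δ1=1, Δ2=-8, Δ3=7/2, Δ4=-3
row 1: diag=12, rhs=10; c'=1/4, d'=5/6
row 2: denom=8−3·1/4=29/4; d'=(-54−3·5/6)/(29/4)=-226/29
row 3: denom=6−1·4/29=170/29; d'=(69−1·-226/29)/(170/29)=131/10
row 4: denom=6−2·29/85=452/85; d'=(-39−2·131/10)/(452/85)=-2771/226
back: M4=-2771/226
back: M3=131/10−29/85·-2771/226=1953/113
back: M2=-226/29−4/29·1953/113=-1150/113
back: M1=5/6−1/4·-1150/113=1145/339
M: M0=0, M1=1145/339, M2=-1150/113, M3=1953/113, M4=-2771/226, M5=0
seg 0: a=2, c=M0/2=0, d=(M1−M0)/(6·3)=1145/6102, b=Δ0−h0·(2M0+M1)/6=-1597/678
seg 1: a=0, c=M1/2=1145/678, d=(M2−M1)/(6·3)=-4595/6102, b=Δ1−h1·(2M1+M2)/6=919/339
seg 2: a=3, c=M2/2=-575/113, d=(M3−M2)/(6·1)=3103/678, b=Δ2−h2·(2M2+M3)/6=-5077/678
seg 3: a=-5, c=M3/2=1953/226, d=(M4−M3)/(6·2)=-6677/2712, b=Δ3−h3·(2M3+M4)/6=-1334/339
seg 4: a=2, c=M4/2=-2771/452, d=(M5−M4)/(6·1)=2771/1356, b=Δ4−h4·(2M4+M5)/6=737/678
t_q=17/2 → seg 3, τ=3/2; S=-5+-1334/339·τ+1953/226·τ²+-6677/2712·τ³=1675/7232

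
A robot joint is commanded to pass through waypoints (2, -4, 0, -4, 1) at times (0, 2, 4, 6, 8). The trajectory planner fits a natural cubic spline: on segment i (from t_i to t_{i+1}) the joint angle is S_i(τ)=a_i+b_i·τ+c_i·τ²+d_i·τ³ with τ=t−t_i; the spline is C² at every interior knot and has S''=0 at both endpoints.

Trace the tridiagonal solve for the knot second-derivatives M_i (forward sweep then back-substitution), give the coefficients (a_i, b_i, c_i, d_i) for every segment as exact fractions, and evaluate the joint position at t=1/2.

  seg 0: a=2 b=-527/112 c=0 d=191/448
  seg 1: a=-4 b=23/56 c=573/224 d=-395/448
  seg 2: a=0 b=1/16 c=-153/56 d=381/448
  seg 3: a=-4 b=-37/56 c=531/224 d=-177/448
S(1/2) = -1073/3584

Δ: Δ0=-3, Δ1=2, Δ2=-2, Δ3=5/2
row 1: diag=8, rhs=30; c'=1/4, d'=15/4
row 2: denom=8−2·1/4=15/2; d'=(-24−2·15/4)/(15/2)=-21/5
row 3: denom=8−2·4/15=112/15; d'=(27−2·-21/5)/(112/15)=531/112
back: M3=531/112
back: M2=-21/5−4/15·531/112=-153/28
back: M1=15/4−1/4·-153/28=573/112
M: M0=0, M1=573/112, M2=-153/28, M3=531/112, M4=0
seg 0: a=2, c=M0/2=0, d=(M1−M0)/(6·2)=191/448, b=Δ0−h0·(2M0+M1)/6=-527/112
seg 1: a=-4, c=M1/2=573/224, d=(M2−M1)/(6·2)=-395/448, b=Δ1−h1·(2M1+M2)/6=23/56
seg 2: a=0, c=M2/2=-153/56, d=(M3−M2)/(6·2)=381/448, b=Δ2−h2·(2M2+M3)/6=1/16
seg 3: a=-4, c=M3/2=531/224, d=(M4−M3)/(6·2)=-177/448, b=Δ3−h3·(2M3+M4)/6=-37/56
t_q=1/2 → seg 0, τ=1/2; S=2+-527/112·τ+0·τ²+191/448·τ³=-1073/3584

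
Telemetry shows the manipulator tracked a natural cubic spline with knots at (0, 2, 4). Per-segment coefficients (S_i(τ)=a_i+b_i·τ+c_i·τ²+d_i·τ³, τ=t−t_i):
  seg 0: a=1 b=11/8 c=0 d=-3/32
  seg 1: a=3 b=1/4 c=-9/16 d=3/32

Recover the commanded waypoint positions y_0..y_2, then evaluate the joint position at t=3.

y_0=1 y_1=3 y_2=2
S(3) = 89/32

y_0 = S_0(0) = a_0 = 1
y_1 = S_1(0) = a_1 = 3
y_2 = S_1(2) = 2
t_q=3 is in segment 1 (τ=1); S_1(τ)=89/32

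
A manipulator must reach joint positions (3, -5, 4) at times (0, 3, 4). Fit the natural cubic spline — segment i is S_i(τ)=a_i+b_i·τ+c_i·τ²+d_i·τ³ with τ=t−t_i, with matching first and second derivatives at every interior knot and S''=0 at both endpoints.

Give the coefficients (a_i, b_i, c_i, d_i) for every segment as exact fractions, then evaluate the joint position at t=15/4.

Δ: Δ0=-8/3, Δ1=9
row 1: diag=8, rhs=70; c'=1/8, d'=35/4
back: M1=35/4
M: M0=0, M1=35/4, M2=0
seg 0: a=3, c=M0/2=0, d=(M1−M0)/(6·3)=35/72, b=Δ0−h0·(2M0+M1)/6=-169/24
seg 1: a=-5, c=M1/2=35/8, d=(M2−M1)/(6·1)=-35/24, b=Δ1−h1·(2M1+M2)/6=73/12
t_q=15/4 → seg 1, τ=3/4; S=-5+73/12·τ+35/8·τ²+-35/24·τ³=721/512

  seg 0: a=3 b=-169/24 c=0 d=35/72
  seg 1: a=-5 b=73/12 c=35/8 d=-35/24
S(15/4) = 721/512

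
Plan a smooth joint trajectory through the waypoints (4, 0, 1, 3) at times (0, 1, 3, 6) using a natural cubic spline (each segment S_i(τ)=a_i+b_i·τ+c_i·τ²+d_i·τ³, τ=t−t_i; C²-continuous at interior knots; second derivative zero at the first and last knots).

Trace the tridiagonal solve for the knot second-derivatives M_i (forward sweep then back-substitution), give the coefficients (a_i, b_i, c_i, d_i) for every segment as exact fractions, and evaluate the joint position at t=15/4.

Δ: Δ0=-4, Δ1=1/2, Δ2=2/3
row 1: diag=6, rhs=27; c'=1/3, d'=9/2
row 2: denom=10−2·1/3=28/3; d'=(1−2·9/2)/(28/3)=-6/7
back: M2=-6/7
back: M1=9/2−1/3·-6/7=67/14
M: M0=0, M1=67/14, M2=-6/7, M3=0
seg 0: a=4, c=M0/2=0, d=(M1−M0)/(6·1)=67/84, b=Δ0−h0·(2M0+M1)/6=-403/84
seg 1: a=0, c=M1/2=67/28, d=(M2−M1)/(6·2)=-79/168, b=Δ1−h1·(2M1+M2)/6=-101/42
seg 2: a=1, c=M2/2=-3/7, d=(M3−M2)/(6·3)=1/21, b=Δ2−h2·(2M2+M3)/6=32/21
t_q=15/4 → seg 2, τ=3/4; S=1+32/21·τ+-3/7·τ²+1/21·τ³=123/64

  seg 0: a=4 b=-403/84 c=0 d=67/84
  seg 1: a=0 b=-101/42 c=67/28 d=-79/168
  seg 2: a=1 b=32/21 c=-3/7 d=1/21
S(15/4) = 123/64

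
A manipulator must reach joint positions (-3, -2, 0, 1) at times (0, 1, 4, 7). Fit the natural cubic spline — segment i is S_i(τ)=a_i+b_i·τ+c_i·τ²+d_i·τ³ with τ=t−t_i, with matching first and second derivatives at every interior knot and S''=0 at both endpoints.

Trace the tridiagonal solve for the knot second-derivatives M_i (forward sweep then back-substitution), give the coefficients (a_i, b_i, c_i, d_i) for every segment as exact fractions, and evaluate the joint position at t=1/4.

  seg 0: a=-3 b=30/29 c=0 d=-1/29
  seg 1: a=-2 b=27/29 c=-3/29 d=4/783
  seg 2: a=0 b=13/29 c=-5/87 d=5/783
S(1/4) = -5089/1856

Δ: Δ0=1, Δ1=2/3, Δ2=1/3
row 1: diag=8, rhs=-2; c'=3/8, d'=-1/4
row 2: denom=12−3·3/8=87/8; d'=(-2−3·-1/4)/(87/8)=-10/87
back: M2=-10/87
back: M1=-1/4−3/8·-10/87=-6/29
M: M0=0, M1=-6/29, M2=-10/87, M3=0
seg 0: a=-3, c=M0/2=0, d=(M1−M0)/(6·1)=-1/29, b=Δ0−h0·(2M0+M1)/6=30/29
seg 1: a=-2, c=M1/2=-3/29, d=(M2−M1)/(6·3)=4/783, b=Δ1−h1·(2M1+M2)/6=27/29
seg 2: a=0, c=M2/2=-5/87, d=(M3−M2)/(6·3)=5/783, b=Δ2−h2·(2M2+M3)/6=13/29
t_q=1/4 → seg 0, τ=1/4; S=-3+30/29·τ+0·τ²+-1/29·τ³=-5089/1856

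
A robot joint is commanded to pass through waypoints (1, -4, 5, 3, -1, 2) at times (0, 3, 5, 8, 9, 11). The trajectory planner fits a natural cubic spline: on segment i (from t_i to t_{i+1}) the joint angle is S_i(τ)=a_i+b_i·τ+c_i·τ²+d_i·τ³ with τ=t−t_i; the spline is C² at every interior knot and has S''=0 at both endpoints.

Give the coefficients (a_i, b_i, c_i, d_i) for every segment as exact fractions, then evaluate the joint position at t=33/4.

  seg 0: a=1 b=-7657/1986 c=0 d=161/662
  seg 1: a=-4 b=2692/993 c=1449/662 d=-5141/7944
  seg 2: a=5 b=7349/1986 c=-2243/1324 d=947/11916
  seg 3: a=3 b=-17153/3972 c=-324/331 d=5153/3972
  seg 4: a=-1 b=-4735/1986 c=3857/1324 d=-3857/7944
S(33/4) = 159259/84736

Δ: Δ0=-5/3, Δ1=9/2, Δ2=-2/3, Δ3=-4, Δ4=3/2
row 1: diag=10, rhs=37; c'=1/5, d'=37/10
row 2: denom=10−2·1/5=48/5; d'=(-31−2·37/10)/(48/5)=-4
row 3: denom=8−3·5/16=113/16; d'=(-20−3·-4)/(113/16)=-128/113
row 4: denom=6−1·16/113=662/113; d'=(33−1·-128/113)/(662/113)=3857/662
back: M4=3857/662
back: M3=-128/113−16/113·3857/662=-648/331
back: M2=-4−5/16·-648/331=-2243/662
back: M1=37/10−1/5·-2243/662=1449/331
M: M0=0, M1=1449/331, M2=-2243/662, M3=-648/331, M4=3857/662, M5=0
seg 0: a=1, c=M0/2=0, d=(M1−M0)/(6·3)=161/662, b=Δ0−h0·(2M0+M1)/6=-7657/1986
seg 1: a=-4, c=M1/2=1449/662, d=(M2−M1)/(6·2)=-5141/7944, b=Δ1−h1·(2M1+M2)/6=2692/993
seg 2: a=5, c=M2/2=-2243/1324, d=(M3−M2)/(6·3)=947/11916, b=Δ2−h2·(2M2+M3)/6=7349/1986
seg 3: a=3, c=M3/2=-324/331, d=(M4−M3)/(6·1)=5153/3972, b=Δ3−h3·(2M3+M4)/6=-17153/3972
seg 4: a=-1, c=M4/2=3857/1324, d=(M5−M4)/(6·2)=-3857/7944, b=Δ4−h4·(2M4+M5)/6=-4735/1986
t_q=33/4 → seg 3, τ=1/4; S=3+-17153/3972·τ+-324/331·τ²+5153/3972·τ³=159259/84736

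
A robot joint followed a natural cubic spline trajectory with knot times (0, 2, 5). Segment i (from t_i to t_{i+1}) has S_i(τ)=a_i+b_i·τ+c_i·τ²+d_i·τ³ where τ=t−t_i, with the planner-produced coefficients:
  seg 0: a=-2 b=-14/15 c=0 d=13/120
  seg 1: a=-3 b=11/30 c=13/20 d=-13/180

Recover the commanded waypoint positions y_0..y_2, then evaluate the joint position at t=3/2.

y_0 = S_0(0) = a_0 = -2
y_1 = S_1(0) = a_1 = -3
y_2 = S_1(3) = 2
t_q=3/2 is in segment 0 (τ=3/2); S_0(τ)=-971/320

y_0=-2 y_1=-3 y_2=2
S(3/2) = -971/320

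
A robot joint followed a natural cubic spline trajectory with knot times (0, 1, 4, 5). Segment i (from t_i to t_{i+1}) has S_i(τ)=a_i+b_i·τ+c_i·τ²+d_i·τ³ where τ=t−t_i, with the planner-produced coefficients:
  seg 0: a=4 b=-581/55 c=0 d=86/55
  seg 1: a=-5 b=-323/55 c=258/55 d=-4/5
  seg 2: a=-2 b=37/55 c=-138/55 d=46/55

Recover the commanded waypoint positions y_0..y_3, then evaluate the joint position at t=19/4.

y_0=4 y_1=-5 y_2=-2 y_3=-3
S(19/4) = -899/352

y_0 = S_0(0) = a_0 = 4
y_1 = S_1(0) = a_1 = -5
y_2 = S_2(0) = a_2 = -2
y_3 = S_2(1) = -3
t_q=19/4 is in segment 2 (τ=3/4); S_2(τ)=-899/352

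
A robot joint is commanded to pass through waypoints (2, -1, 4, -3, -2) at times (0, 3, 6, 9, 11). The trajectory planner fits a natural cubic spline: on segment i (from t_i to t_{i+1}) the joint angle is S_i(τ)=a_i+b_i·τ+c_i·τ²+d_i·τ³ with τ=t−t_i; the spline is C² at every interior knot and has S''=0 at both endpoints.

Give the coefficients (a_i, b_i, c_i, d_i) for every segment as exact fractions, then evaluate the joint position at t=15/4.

  seg 0: a=2 b=-1711/828 c=0 d=883/7452
  seg 1: a=-1 b=469/414 c=883/828 d=-2207/7452
  seg 2: a=4 b=-385/828 c=-331/207 d=2425/7452
  seg 3: a=-3 b=-527/414 c=367/276 d=-367/1656
S(15/4) = 1911/5888

Δ: Δ0=-1, Δ1=5/3, Δ2=-7/3, Δ3=1/2
row 1: diag=12, rhs=16; c'=1/4, d'=4/3
row 2: denom=12−3·1/4=45/4; d'=(-24−3·4/3)/(45/4)=-112/45
row 3: denom=10−3·4/15=46/5; d'=(17−3·-112/45)/(46/5)=367/138
back: M3=367/138
back: M2=-112/45−4/15·367/138=-662/207
back: M1=4/3−1/4·-662/207=883/414
M: M0=0, M1=883/414, M2=-662/207, M3=367/138, M4=0
seg 0: a=2, c=M0/2=0, d=(M1−M0)/(6·3)=883/7452, b=Δ0−h0·(2M0+M1)/6=-1711/828
seg 1: a=-1, c=M1/2=883/828, d=(M2−M1)/(6·3)=-2207/7452, b=Δ1−h1·(2M1+M2)/6=469/414
seg 2: a=4, c=M2/2=-331/207, d=(M3−M2)/(6·3)=2425/7452, b=Δ2−h2·(2M2+M3)/6=-385/828
seg 3: a=-3, c=M3/2=367/276, d=(M4−M3)/(6·2)=-367/1656, b=Δ3−h3·(2M3+M4)/6=-527/414
t_q=15/4 → seg 1, τ=3/4; S=-1+469/414·τ+883/828·τ²+-2207/7452·τ³=1911/5888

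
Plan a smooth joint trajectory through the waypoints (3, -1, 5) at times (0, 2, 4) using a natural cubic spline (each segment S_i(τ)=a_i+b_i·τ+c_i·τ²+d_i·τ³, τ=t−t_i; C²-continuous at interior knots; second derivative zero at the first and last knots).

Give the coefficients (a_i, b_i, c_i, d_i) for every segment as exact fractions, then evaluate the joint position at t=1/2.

Δ: Δ0=-2, Δ1=3
row 1: diag=8, rhs=30; c'=1/4, d'=15/4
back: M1=15/4
M: M0=0, M1=15/4, M2=0
seg 0: a=3, c=M0/2=0, d=(M1−M0)/(6·2)=5/16, b=Δ0−h0·(2M0+M1)/6=-13/4
seg 1: a=-1, c=M1/2=15/8, d=(M2−M1)/(6·2)=-5/16, b=Δ1−h1·(2M1+M2)/6=1/2
t_q=1/2 → seg 0, τ=1/2; S=3+-13/4·τ+0·τ²+5/16·τ³=181/128

  seg 0: a=3 b=-13/4 c=0 d=5/16
  seg 1: a=-1 b=1/2 c=15/8 d=-5/16
S(1/2) = 181/128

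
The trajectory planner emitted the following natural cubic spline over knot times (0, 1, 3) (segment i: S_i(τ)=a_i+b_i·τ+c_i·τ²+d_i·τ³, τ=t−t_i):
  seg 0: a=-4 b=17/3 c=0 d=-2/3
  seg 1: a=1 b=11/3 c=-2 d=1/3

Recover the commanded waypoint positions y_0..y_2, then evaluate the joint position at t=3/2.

y_0=-4 y_1=1 y_2=3
S(3/2) = 19/8

y_0 = S_0(0) = a_0 = -4
y_1 = S_1(0) = a_1 = 1
y_2 = S_1(2) = 3
t_q=3/2 is in segment 1 (τ=1/2); S_1(τ)=19/8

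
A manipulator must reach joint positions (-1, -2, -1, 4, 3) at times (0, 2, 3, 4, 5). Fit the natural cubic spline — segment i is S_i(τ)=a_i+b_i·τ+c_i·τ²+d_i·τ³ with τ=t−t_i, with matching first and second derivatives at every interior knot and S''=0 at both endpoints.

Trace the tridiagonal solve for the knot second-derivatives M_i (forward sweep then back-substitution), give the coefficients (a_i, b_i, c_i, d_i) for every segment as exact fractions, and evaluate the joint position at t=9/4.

  seg 0: a=-1 b=-22/43 c=0 d=1/344
  seg 1: a=-2 b=-41/86 c=3/172 d=251/172
  seg 2: a=-1 b=677/172 c=189/43 d=-573/172
  seg 3: a=4 b=235/86 c=-963/172 d=321/172
S(9/4) = -23065/11008

Δ: Δ0=-1/2, Δ1=1, Δ2=5, Δ3=-1
row 1: diag=6, rhs=9; c'=1/6, d'=3/2
row 2: denom=4−1·1/6=23/6; d'=(24−1·3/2)/(23/6)=135/23
row 3: denom=4−1·6/23=86/23; d'=(-36−1·135/23)/(86/23)=-963/86
back: M3=-963/86
back: M2=135/23−6/23·-963/86=378/43
back: M1=3/2−1/6·378/43=3/86
M: M0=0, M1=3/86, M2=378/43, M3=-963/86, M4=0
seg 0: a=-1, c=M0/2=0, d=(M1−M0)/(6·2)=1/344, b=Δ0−h0·(2M0+M1)/6=-22/43
seg 1: a=-2, c=M1/2=3/172, d=(M2−M1)/(6·1)=251/172, b=Δ1−h1·(2M1+M2)/6=-41/86
seg 2: a=-1, c=M2/2=189/43, d=(M3−M2)/(6·1)=-573/172, b=Δ2−h2·(2M2+M3)/6=677/172
seg 3: a=4, c=M3/2=-963/172, d=(M4−M3)/(6·1)=321/172, b=Δ3−h3·(2M3+M4)/6=235/86
t_q=9/4 → seg 1, τ=1/4; S=-2+-41/86·τ+3/172·τ²+251/172·τ³=-23065/11008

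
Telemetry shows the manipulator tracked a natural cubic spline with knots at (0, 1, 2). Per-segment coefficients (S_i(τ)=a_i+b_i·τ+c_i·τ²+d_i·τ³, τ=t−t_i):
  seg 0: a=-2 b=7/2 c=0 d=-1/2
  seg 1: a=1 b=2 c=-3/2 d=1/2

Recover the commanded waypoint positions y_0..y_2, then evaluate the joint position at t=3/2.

y_0 = S_0(0) = a_0 = -2
y_1 = S_1(0) = a_1 = 1
y_2 = S_1(1) = 2
t_q=3/2 is in segment 1 (τ=1/2); S_1(τ)=27/16

y_0=-2 y_1=1 y_2=2
S(3/2) = 27/16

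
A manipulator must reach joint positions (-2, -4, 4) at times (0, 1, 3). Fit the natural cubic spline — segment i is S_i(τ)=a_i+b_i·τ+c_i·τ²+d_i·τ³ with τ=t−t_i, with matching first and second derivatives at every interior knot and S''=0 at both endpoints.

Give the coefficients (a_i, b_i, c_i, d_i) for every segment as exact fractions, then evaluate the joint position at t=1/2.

Δ: Δ0=-2, Δ1=4
row 1: diag=6, rhs=36; c'=1/3, d'=6
back: M1=6
M: M0=0, M1=6, M2=0
seg 0: a=-2, c=M0/2=0, d=(M1−M0)/(6·1)=1, b=Δ0−h0·(2M0+M1)/6=-3
seg 1: a=-4, c=M1/2=3, d=(M2−M1)/(6·2)=-1/2, b=Δ1−h1·(2M1+M2)/6=0
t_q=1/2 → seg 0, τ=1/2; S=-2+-3·τ+0·τ²+1·τ³=-27/8

  seg 0: a=-2 b=-3 c=0 d=1
  seg 1: a=-4 b=0 c=3 d=-1/2
S(1/2) = -27/8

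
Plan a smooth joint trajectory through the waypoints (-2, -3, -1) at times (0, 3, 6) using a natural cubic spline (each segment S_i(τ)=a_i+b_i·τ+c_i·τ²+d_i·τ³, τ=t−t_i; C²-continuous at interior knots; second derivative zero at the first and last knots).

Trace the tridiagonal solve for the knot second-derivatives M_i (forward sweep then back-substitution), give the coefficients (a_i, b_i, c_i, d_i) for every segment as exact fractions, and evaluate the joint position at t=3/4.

Δ: Δ0=-1/3, Δ1=2/3
row 1: diag=12, rhs=6; c'=1/4, d'=1/2
back: M1=1/2
M: M0=0, M1=1/2, M2=0
seg 0: a=-2, c=M0/2=0, d=(M1−M0)/(6·3)=1/36, b=Δ0−h0·(2M0+M1)/6=-7/12
seg 1: a=-3, c=M1/2=1/4, d=(M2−M1)/(6·3)=-1/36, b=Δ1−h1·(2M1+M2)/6=1/6
t_q=3/4 → seg 0, τ=3/4; S=-2+-7/12·τ+0·τ²+1/36·τ³=-621/256

  seg 0: a=-2 b=-7/12 c=0 d=1/36
  seg 1: a=-3 b=1/6 c=1/4 d=-1/36
S(3/4) = -621/256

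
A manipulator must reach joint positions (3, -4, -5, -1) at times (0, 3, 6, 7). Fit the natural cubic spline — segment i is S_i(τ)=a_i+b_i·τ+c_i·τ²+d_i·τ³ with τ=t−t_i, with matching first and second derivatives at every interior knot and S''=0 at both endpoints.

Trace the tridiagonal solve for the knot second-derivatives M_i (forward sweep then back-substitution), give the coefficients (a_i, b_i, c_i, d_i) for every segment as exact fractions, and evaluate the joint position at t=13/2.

  seg 0: a=3 b=-212/87 c=0 d=1/87
  seg 1: a=-4 b=-185/87 c=3/29 d=43/261
  seg 2: a=-5 b=256/87 c=46/29 d=-46/87
S(13/2) = -371/116

Δ: Δ0=-7/3, Δ1=-1/3, Δ2=4
row 1: diag=12, rhs=12; c'=1/4, d'=1
row 2: denom=8−3·1/4=29/4; d'=(26−3·1)/(29/4)=92/29
back: M2=92/29
back: M1=1−1/4·92/29=6/29
M: M0=0, M1=6/29, M2=92/29, M3=0
seg 0: a=3, c=M0/2=0, d=(M1−M0)/(6·3)=1/87, b=Δ0−h0·(2M0+M1)/6=-212/87
seg 1: a=-4, c=M1/2=3/29, d=(M2−M1)/(6·3)=43/261, b=Δ1−h1·(2M1+M2)/6=-185/87
seg 2: a=-5, c=M2/2=46/29, d=(M3−M2)/(6·1)=-46/87, b=Δ2−h2·(2M2+M3)/6=256/87
t_q=13/2 → seg 2, τ=1/2; S=-5+256/87·τ+46/29·τ²+-46/87·τ³=-371/116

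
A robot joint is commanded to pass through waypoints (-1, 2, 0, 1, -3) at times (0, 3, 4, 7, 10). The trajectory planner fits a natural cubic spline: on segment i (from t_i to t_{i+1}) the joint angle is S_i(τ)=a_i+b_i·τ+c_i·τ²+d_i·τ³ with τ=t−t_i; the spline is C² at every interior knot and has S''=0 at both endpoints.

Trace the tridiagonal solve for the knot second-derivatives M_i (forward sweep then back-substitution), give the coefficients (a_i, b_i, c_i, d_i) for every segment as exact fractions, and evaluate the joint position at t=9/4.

  seg 0: a=-1 b=87/38 c=0 d=-49/342
  seg 1: a=2 b=-30/19 c=-49/38 d=33/38
  seg 2: a=0 b=-59/38 c=25/19 d=-235/1026
  seg 3: a=1 b=3/19 c=-85/114 d=85/1026
S(9/4) = 6127/2432

Δ: Δ0=1, Δ1=-2, Δ2=1/3, Δ3=-4/3
row 1: diag=8, rhs=-18; c'=1/8, d'=-9/4
row 2: denom=8−1·1/8=63/8; d'=(14−1·-9/4)/(63/8)=130/63
row 3: denom=12−3·8/21=76/7; d'=(-10−3·130/63)/(76/7)=-85/57
back: M3=-85/57
back: M2=130/63−8/21·-85/57=50/19
back: M1=-9/4−1/8·50/19=-49/19
M: M0=0, M1=-49/19, M2=50/19, M3=-85/57, M4=0
seg 0: a=-1, c=M0/2=0, d=(M1−M0)/(6·3)=-49/342, b=Δ0−h0·(2M0+M1)/6=87/38
seg 1: a=2, c=M1/2=-49/38, d=(M2−M1)/(6·1)=33/38, b=Δ1−h1·(2M1+M2)/6=-30/19
seg 2: a=0, c=M2/2=25/19, d=(M3−M2)/(6·3)=-235/1026, b=Δ2−h2·(2M2+M3)/6=-59/38
seg 3: a=1, c=M3/2=-85/114, d=(M4−M3)/(6·3)=85/1026, b=Δ3−h3·(2M3+M4)/6=3/19
t_q=9/4 → seg 0, τ=9/4; S=-1+87/38·τ+0·τ²+-49/342·τ³=6127/2432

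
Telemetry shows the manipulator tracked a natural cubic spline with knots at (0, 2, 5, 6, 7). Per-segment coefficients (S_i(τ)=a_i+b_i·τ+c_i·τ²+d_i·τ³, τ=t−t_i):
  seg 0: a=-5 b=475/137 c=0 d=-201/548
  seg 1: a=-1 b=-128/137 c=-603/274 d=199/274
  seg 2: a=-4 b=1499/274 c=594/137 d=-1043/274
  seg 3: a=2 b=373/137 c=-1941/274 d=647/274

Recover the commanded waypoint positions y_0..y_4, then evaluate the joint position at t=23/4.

y_0=-5 y_1=-1 y_2=-4 y_3=2 y_4=0
S(23/4) = 16415/17536

y_0 = S_0(0) = a_0 = -5
y_1 = S_1(0) = a_1 = -1
y_2 = S_2(0) = a_2 = -4
y_3 = S_3(0) = a_3 = 2
y_4 = S_3(1) = 0
t_q=23/4 is in segment 2 (τ=3/4); S_2(τ)=16415/17536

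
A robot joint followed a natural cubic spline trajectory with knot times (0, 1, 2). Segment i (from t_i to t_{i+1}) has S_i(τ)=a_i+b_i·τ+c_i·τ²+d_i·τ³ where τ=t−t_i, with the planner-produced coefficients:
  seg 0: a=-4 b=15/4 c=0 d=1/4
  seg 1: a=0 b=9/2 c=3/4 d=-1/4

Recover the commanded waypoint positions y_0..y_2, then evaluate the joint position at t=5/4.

y_0=-4 y_1=0 y_2=5
S(5/4) = 299/256

y_0 = S_0(0) = a_0 = -4
y_1 = S_1(0) = a_1 = 0
y_2 = S_1(1) = 5
t_q=5/4 is in segment 1 (τ=1/4); S_1(τ)=299/256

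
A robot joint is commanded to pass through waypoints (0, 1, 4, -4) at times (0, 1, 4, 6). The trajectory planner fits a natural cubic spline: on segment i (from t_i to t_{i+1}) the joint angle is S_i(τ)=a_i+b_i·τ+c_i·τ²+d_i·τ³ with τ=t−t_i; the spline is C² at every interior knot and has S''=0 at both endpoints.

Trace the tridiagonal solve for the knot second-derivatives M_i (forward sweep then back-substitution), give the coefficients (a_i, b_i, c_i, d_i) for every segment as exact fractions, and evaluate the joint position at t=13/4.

  seg 0: a=0 b=56/71 c=0 d=15/71
  seg 1: a=1 b=101/71 c=45/71 d=-55/213
  seg 2: a=4 b=-124/71 c=-120/71 d=20/71
S(13/4) = 20303/4544

Δ: Δ0=1, Δ1=1, Δ2=-4
row 1: diag=8, rhs=0; c'=3/8, d'=0
row 2: denom=10−3·3/8=71/8; d'=(-30−3·0)/(71/8)=-240/71
back: M2=-240/71
back: M1=0−3/8·-240/71=90/71
M: M0=0, M1=90/71, M2=-240/71, M3=0
seg 0: a=0, c=M0/2=0, d=(M1−M0)/(6·1)=15/71, b=Δ0−h0·(2M0+M1)/6=56/71
seg 1: a=1, c=M1/2=45/71, d=(M2−M1)/(6·3)=-55/213, b=Δ1−h1·(2M1+M2)/6=101/71
seg 2: a=4, c=M2/2=-120/71, d=(M3−M2)/(6·2)=20/71, b=Δ2−h2·(2M2+M3)/6=-124/71
t_q=13/4 → seg 1, τ=9/4; S=1+101/71·τ+45/71·τ²+-55/213·τ³=20303/4544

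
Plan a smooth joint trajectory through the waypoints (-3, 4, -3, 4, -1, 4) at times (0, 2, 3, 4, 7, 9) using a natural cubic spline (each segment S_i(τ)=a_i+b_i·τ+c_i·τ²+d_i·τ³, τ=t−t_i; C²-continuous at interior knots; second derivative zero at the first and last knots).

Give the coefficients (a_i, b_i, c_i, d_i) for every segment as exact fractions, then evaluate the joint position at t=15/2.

  seg 0: a=-3 b=80675/9438 c=0 d=-23821/18876
  seg 1: a=4 b=-62251/9438 c=-23821/3146 d=33824/4719
  seg 2: a=-3 b=-203/858 c=43827/3146 d=-31591/4719
  seg 3: a=4 b=71183/9438 c=-19355/3146 d=373/363
  seg 4: a=-1 b=-15361/9438 c=9739/3146 d=-9739/18876
S(15/2) = -55589/50336

Δ: Δ0=7/2, Δ1=-7, Δ2=7, Δ3=-5/3, Δ4=5/2
row 1: diag=6, rhs=-63; c'=1/6, d'=-21/2
row 2: denom=4−1·1/6=23/6; d'=(84−1·-21/2)/(23/6)=567/23
row 3: denom=8−1·6/23=178/23; d'=(-52−1·567/23)/(178/23)=-1763/178
row 4: denom=10−3·69/178=1573/178; d'=(25−3·-1763/178)/(1573/178)=9739/1573
back: M4=9739/1573
back: M3=-1763/178−69/178·9739/1573=-19355/1573
back: M2=567/23−6/23·-19355/1573=43827/1573
back: M1=-21/2−1/6·43827/1573=-23821/1573
M: M0=0, M1=-23821/1573, M2=43827/1573, M3=-19355/1573, M4=9739/1573, M5=0
seg 0: a=-3, c=M0/2=0, d=(M1−M0)/(6·2)=-23821/18876, b=Δ0−h0·(2M0+M1)/6=80675/9438
seg 1: a=4, c=M1/2=-23821/3146, d=(M2−M1)/(6·1)=33824/4719, b=Δ1−h1·(2M1+M2)/6=-62251/9438
seg 2: a=-3, c=M2/2=43827/3146, d=(M3−M2)/(6·1)=-31591/4719, b=Δ2−h2·(2M2+M3)/6=-203/858
seg 3: a=4, c=M3/2=-19355/3146, d=(M4−M3)/(6·3)=373/363, b=Δ3−h3·(2M3+M4)/6=71183/9438
seg 4: a=-1, c=M4/2=9739/3146, d=(M5−M4)/(6·2)=-9739/18876, b=Δ4−h4·(2M4+M5)/6=-15361/9438
t_q=15/2 → seg 4, τ=1/2; S=-1+-15361/9438·τ+9739/3146·τ²+-9739/18876·τ³=-55589/50336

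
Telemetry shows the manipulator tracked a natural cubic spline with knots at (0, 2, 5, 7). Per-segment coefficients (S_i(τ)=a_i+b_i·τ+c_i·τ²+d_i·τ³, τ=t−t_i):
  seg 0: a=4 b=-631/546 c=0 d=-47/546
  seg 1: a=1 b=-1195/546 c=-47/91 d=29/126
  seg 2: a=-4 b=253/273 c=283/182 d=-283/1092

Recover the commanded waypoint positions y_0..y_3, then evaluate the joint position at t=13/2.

y_0 = S_0(0) = a_0 = 4
y_1 = S_1(0) = a_1 = 1
y_2 = S_2(0) = a_2 = -4
y_3 = S_2(2) = 2
t_q=13/2 is in segment 2 (τ=3/2); S_2(τ)=41/2912

y_0=4 y_1=1 y_2=-4 y_3=2
S(13/2) = 41/2912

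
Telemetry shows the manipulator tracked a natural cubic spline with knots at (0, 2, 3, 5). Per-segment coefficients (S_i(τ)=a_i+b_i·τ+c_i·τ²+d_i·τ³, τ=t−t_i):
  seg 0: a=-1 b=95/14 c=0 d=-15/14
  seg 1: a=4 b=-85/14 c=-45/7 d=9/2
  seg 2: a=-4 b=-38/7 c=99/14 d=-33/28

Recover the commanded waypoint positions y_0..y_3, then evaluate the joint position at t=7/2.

y_0 = S_0(0) = a_0 = -1
y_1 = S_1(0) = a_1 = 4
y_2 = S_2(0) = a_2 = -4
y_3 = S_2(2) = 4
t_q=7/2 is in segment 2 (τ=1/2); S_2(τ)=-163/32

y_0=-1 y_1=4 y_2=-4 y_3=4
S(7/2) = -163/32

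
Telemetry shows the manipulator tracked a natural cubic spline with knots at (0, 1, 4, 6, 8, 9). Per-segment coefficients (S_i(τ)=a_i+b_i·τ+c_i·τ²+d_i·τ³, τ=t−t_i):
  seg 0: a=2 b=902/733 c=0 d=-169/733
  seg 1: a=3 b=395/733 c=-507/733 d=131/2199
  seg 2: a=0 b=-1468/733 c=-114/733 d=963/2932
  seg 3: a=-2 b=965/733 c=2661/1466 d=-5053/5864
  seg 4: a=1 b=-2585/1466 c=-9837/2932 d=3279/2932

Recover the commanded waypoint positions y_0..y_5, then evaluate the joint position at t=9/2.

y_0 = S_0(0) = a_0 = 2
y_1 = S_1(0) = a_1 = 3
y_2 = S_2(0) = a_2 = 0
y_3 = S_3(0) = a_3 = -2
y_4 = S_4(0) = a_4 = 1
y_5 = S_4(1) = -3
t_q=9/2 is in segment 2 (τ=1/2); S_2(τ)=-23437/23456

y_0=2 y_1=3 y_2=0 y_3=-2 y_4=1 y_5=-3
S(9/2) = -23437/23456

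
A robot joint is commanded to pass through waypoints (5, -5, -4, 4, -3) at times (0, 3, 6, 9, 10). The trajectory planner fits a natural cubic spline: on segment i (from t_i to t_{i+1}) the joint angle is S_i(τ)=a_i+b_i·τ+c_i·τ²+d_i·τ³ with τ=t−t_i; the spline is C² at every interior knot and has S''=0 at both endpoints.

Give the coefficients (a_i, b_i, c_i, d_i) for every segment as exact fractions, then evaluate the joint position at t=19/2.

  seg 0: a=5 b=-314/81 c=0 d=44/729
  seg 1: a=-5 b=-182/81 c=44/81 d=77/729
  seg 2: a=-4 b=313/81 c=121/81 d=-460/729
  seg 3: a=4 b=-341/81 c=-113/27 d=113/81
S(19/2) = 221/216

Δ: Δ0=-10/3, Δ1=1/3, Δ2=8/3, Δ3=-7
row 1: diag=12, rhs=22; c'=1/4, d'=11/6
row 2: denom=12−3·1/4=45/4; d'=(14−3·11/6)/(45/4)=34/45
row 3: denom=8−3·4/15=36/5; d'=(-58−3·34/45)/(36/5)=-226/27
back: M3=-226/27
back: M2=34/45−4/15·-226/27=242/81
back: M1=11/6−1/4·242/81=88/81
M: M0=0, M1=88/81, M2=242/81, M3=-226/27, M4=0
seg 0: a=5, c=M0/2=0, d=(M1−M0)/(6·3)=44/729, b=Δ0−h0·(2M0+M1)/6=-314/81
seg 1: a=-5, c=M1/2=44/81, d=(M2−M1)/(6·3)=77/729, b=Δ1−h1·(2M1+M2)/6=-182/81
seg 2: a=-4, c=M2/2=121/81, d=(M3−M2)/(6·3)=-460/729, b=Δ2−h2·(2M2+M3)/6=313/81
seg 3: a=4, c=M3/2=-113/27, d=(M4−M3)/(6·1)=113/81, b=Δ3−h3·(2M3+M4)/6=-341/81
t_q=19/2 → seg 3, τ=1/2; S=4+-341/81·τ+-113/27·τ²+113/81·τ³=221/216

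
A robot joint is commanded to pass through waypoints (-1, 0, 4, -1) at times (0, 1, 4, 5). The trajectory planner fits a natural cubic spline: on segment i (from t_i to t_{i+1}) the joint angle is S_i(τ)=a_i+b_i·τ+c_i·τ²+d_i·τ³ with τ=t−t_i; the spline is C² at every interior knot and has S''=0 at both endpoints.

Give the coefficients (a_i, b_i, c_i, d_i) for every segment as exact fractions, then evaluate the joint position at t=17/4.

  seg 0: a=-1 b=20/33 c=0 d=13/33
  seg 1: a=0 b=59/33 c=13/11 d=-4/9
  seg 2: a=4 b=-103/33 c=-31/11 d=31/33
S(17/4) = 2153/704

Δ: Δ0=1, Δ1=4/3, Δ2=-5
row 1: diag=8, rhs=2; c'=3/8, d'=1/4
row 2: denom=8−3·3/8=55/8; d'=(-38−3·1/4)/(55/8)=-62/11
back: M2=-62/11
back: M1=1/4−3/8·-62/11=26/11
M: M0=0, M1=26/11, M2=-62/11, M3=0
seg 0: a=-1, c=M0/2=0, d=(M1−M0)/(6·1)=13/33, b=Δ0−h0·(2M0+M1)/6=20/33
seg 1: a=0, c=M1/2=13/11, d=(M2−M1)/(6·3)=-4/9, b=Δ1−h1·(2M1+M2)/6=59/33
seg 2: a=4, c=M2/2=-31/11, d=(M3−M2)/(6·1)=31/33, b=Δ2−h2·(2M2+M3)/6=-103/33
t_q=17/4 → seg 2, τ=1/4; S=4+-103/33·τ+-31/11·τ²+31/33·τ³=2153/704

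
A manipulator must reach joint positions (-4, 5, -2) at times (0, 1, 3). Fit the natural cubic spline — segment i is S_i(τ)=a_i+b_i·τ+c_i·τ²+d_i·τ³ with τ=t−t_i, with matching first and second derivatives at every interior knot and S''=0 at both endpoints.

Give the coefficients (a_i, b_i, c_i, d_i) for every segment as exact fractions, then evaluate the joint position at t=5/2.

Δ: Δ0=9, Δ1=-7/2
row 1: diag=6, rhs=-75; c'=1/3, d'=-25/2
back: M1=-25/2
M: M0=0, M1=-25/2, M2=0
seg 0: a=-4, c=M0/2=0, d=(M1−M0)/(6·1)=-25/12, b=Δ0−h0·(2M0+M1)/6=133/12
seg 1: a=5, c=M1/2=-25/4, d=(M2−M1)/(6·2)=25/24, b=Δ1−h1·(2M1+M2)/6=29/6
t_q=5/2 → seg 1, τ=3/2; S=5+29/6·τ+-25/4·τ²+25/24·τ³=109/64

  seg 0: a=-4 b=133/12 c=0 d=-25/12
  seg 1: a=5 b=29/6 c=-25/4 d=25/24
S(5/2) = 109/64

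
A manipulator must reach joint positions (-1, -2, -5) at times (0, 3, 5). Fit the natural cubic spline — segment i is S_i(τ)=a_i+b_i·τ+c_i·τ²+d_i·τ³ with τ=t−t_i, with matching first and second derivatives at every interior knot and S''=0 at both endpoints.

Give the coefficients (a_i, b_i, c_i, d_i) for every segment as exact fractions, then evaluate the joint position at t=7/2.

Δ: Δ0=-1/3, Δ1=-3/2
row 1: diag=10, rhs=-7; c'=1/5, d'=-7/10
back: M1=-7/10
M: M0=0, M1=-7/10, M2=0
seg 0: a=-1, c=M0/2=0, d=(M1−M0)/(6·3)=-7/180, b=Δ0−h0·(2M0+M1)/6=1/60
seg 1: a=-2, c=M1/2=-7/20, d=(M2−M1)/(6·2)=7/120, b=Δ1−h1·(2M1+M2)/6=-31/30
t_q=7/2 → seg 1, τ=1/2; S=-2+-31/30·τ+-7/20·τ²+7/120·τ³=-831/320

  seg 0: a=-1 b=1/60 c=0 d=-7/180
  seg 1: a=-2 b=-31/30 c=-7/20 d=7/120
S(7/2) = -831/320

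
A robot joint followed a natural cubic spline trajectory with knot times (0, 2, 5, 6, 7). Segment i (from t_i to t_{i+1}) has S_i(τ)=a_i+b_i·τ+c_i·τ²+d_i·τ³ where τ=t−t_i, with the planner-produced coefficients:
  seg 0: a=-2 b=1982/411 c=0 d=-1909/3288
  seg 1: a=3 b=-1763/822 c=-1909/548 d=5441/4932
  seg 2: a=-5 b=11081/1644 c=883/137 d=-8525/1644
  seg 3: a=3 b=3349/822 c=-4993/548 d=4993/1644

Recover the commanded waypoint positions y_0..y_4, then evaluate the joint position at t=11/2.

y_0=-2 y_1=3 y_2=-5 y_3=3 y_4=1
S(11/2) = -2923/4384

y_0 = S_0(0) = a_0 = -2
y_1 = S_1(0) = a_1 = 3
y_2 = S_2(0) = a_2 = -5
y_3 = S_3(0) = a_3 = 3
y_4 = S_3(1) = 1
t_q=11/2 is in segment 2 (τ=1/2); S_2(τ)=-2923/4384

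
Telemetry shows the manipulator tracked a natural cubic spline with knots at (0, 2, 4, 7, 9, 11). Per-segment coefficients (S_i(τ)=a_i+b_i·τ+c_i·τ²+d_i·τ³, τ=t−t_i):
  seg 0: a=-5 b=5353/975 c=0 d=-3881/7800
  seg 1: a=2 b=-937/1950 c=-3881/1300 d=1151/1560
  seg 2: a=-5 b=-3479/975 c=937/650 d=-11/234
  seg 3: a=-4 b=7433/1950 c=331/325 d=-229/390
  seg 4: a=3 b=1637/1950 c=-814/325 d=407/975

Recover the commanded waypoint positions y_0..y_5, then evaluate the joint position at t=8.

y_0 = S_0(0) = a_0 = -5
y_1 = S_1(0) = a_1 = 2
y_2 = S_2(0) = a_2 = -5
y_3 = S_3(0) = a_3 = -4
y_4 = S_4(0) = a_4 = 3
y_5 = S_4(2) = -2
t_q=8 is in segment 3 (τ=1); S_3(τ)=79/325

y_0=-5 y_1=2 y_2=-5 y_3=-4 y_4=3 y_5=-2
S(8) = 79/325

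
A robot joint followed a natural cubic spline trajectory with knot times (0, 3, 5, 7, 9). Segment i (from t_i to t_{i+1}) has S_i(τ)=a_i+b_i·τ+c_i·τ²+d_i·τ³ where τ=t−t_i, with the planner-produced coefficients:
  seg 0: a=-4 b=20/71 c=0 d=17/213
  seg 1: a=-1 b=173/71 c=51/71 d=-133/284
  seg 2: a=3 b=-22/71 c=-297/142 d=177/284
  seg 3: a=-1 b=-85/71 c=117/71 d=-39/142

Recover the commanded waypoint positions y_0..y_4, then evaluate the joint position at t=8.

y_0=-4 y_1=-1 y_2=3 y_3=-1 y_4=1
S(8) = -117/142

y_0 = S_0(0) = a_0 = -4
y_1 = S_1(0) = a_1 = -1
y_2 = S_2(0) = a_2 = 3
y_3 = S_3(0) = a_3 = -1
y_4 = S_3(2) = 1
t_q=8 is in segment 3 (τ=1); S_3(τ)=-117/142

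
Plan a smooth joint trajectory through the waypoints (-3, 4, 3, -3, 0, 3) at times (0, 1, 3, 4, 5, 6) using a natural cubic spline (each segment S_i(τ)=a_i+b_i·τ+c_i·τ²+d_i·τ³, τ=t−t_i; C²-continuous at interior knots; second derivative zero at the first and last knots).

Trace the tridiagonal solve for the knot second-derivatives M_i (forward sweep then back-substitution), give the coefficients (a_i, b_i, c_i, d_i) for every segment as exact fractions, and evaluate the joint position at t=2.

  seg 0: a=-3 b=150/19 c=0 d=-17/19
  seg 1: a=4 b=99/19 c=-51/19 d=-13/152
  seg 2: a=3 b=-249/38 c=-243/76 d=15/4
  seg 3: a=-3 b=-129/76 c=153/19 d=-255/76
  seg 4: a=0 b=165/38 c=-153/76 d=51/76
S(2) = 979/152

Δ: Δ0=7, Δ1=-1/2, Δ2=-6, Δ3=3, Δ4=3
row 1: diag=6, rhs=-45; c'=1/3, d'=-15/2
row 2: denom=6−2·1/3=16/3; d'=(-33−2·-15/2)/(16/3)=-27/8
row 3: denom=4−1·3/16=61/16; d'=(54−1·-27/8)/(61/16)=918/61
row 4: denom=4−1·16/61=228/61; d'=(0−1·918/61)/(228/61)=-153/38
back: M4=-153/38
back: M3=918/61−16/61·-153/38=306/19
back: M2=-27/8−3/16·306/19=-243/38
back: M1=-15/2−1/3·-243/38=-102/19
M: M0=0, M1=-102/19, M2=-243/38, M3=306/19, M4=-153/38, M5=0
seg 0: a=-3, c=M0/2=0, d=(M1−M0)/(6·1)=-17/19, b=Δ0−h0·(2M0+M1)/6=150/19
seg 1: a=4, c=M1/2=-51/19, d=(M2−M1)/(6·2)=-13/152, b=Δ1−h1·(2M1+M2)/6=99/19
seg 2: a=3, c=M2/2=-243/76, d=(M3−M2)/(6·1)=15/4, b=Δ2−h2·(2M2+M3)/6=-249/38
seg 3: a=-3, c=M3/2=153/19, d=(M4−M3)/(6·1)=-255/76, b=Δ3−h3·(2M3+M4)/6=-129/76
seg 4: a=0, c=M4/2=-153/76, d=(M5−M4)/(6·1)=51/76, b=Δ4−h4·(2M4+M5)/6=165/38
t_q=2 → seg 1, τ=1; S=4+99/19·τ+-51/19·τ²+-13/152·τ³=979/152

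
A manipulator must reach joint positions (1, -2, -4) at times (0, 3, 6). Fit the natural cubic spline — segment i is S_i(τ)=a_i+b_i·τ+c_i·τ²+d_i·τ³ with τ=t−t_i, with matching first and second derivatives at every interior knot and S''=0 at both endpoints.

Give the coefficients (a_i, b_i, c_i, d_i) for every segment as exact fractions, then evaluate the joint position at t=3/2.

Δ: Δ0=-1, Δ1=-2/3
row 1: diag=12, rhs=2; c'=1/4, d'=1/6
back: M1=1/6
M: M0=0, M1=1/6, M2=0
seg 0: a=1, c=M0/2=0, d=(M1−M0)/(6·3)=1/108, b=Δ0−h0·(2M0+M1)/6=-13/12
seg 1: a=-2, c=M1/2=1/12, d=(M2−M1)/(6·3)=-1/108, b=Δ1−h1·(2M1+M2)/6=-5/6
t_q=3/2 → seg 0, τ=3/2; S=1+-13/12·τ+0·τ²+1/108·τ³=-19/32

  seg 0: a=1 b=-13/12 c=0 d=1/108
  seg 1: a=-2 b=-5/6 c=1/12 d=-1/108
S(3/2) = -19/32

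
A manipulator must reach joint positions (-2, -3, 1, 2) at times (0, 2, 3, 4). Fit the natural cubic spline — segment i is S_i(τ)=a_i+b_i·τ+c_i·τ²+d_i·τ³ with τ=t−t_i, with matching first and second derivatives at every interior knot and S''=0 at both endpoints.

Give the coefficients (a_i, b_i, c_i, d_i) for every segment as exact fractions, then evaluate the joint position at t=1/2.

  seg 0: a=-2 b=-107/46 c=0 d=21/46
  seg 1: a=-3 b=145/46 c=63/23 d=-87/46
  seg 2: a=1 b=68/23 c=-135/46 d=45/46
S(1/2) = -1143/368

Δ: Δ0=-1/2, Δ1=4, Δ2=1
row 1: diag=6, rhs=27; c'=1/6, d'=9/2
row 2: denom=4−1·1/6=23/6; d'=(-18−1·9/2)/(23/6)=-135/23
back: M2=-135/23
back: M1=9/2−1/6·-135/23=126/23
M: M0=0, M1=126/23, M2=-135/23, M3=0
seg 0: a=-2, c=M0/2=0, d=(M1−M0)/(6·2)=21/46, b=Δ0−h0·(2M0+M1)/6=-107/46
seg 1: a=-3, c=M1/2=63/23, d=(M2−M1)/(6·1)=-87/46, b=Δ1−h1·(2M1+M2)/6=145/46
seg 2: a=1, c=M2/2=-135/46, d=(M3−M2)/(6·1)=45/46, b=Δ2−h2·(2M2+M3)/6=68/23
t_q=1/2 → seg 0, τ=1/2; S=-2+-107/46·τ+0·τ²+21/46·τ³=-1143/368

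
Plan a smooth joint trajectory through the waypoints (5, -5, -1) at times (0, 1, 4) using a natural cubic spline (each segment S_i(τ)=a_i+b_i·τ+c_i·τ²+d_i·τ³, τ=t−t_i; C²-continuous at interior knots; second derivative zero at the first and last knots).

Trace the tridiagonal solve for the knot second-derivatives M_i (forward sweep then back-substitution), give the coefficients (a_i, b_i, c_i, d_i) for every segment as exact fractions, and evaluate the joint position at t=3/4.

  seg 0: a=5 b=-137/12 c=0 d=17/12
  seg 1: a=-5 b=-43/6 c=17/4 d=-17/36
S(3/4) = -759/256

Δ: Δ0=-10, Δ1=4/3
row 1: diag=8, rhs=68; c'=3/8, d'=17/2
back: M1=17/2
M: M0=0, M1=17/2, M2=0
seg 0: a=5, c=M0/2=0, d=(M1−M0)/(6·1)=17/12, b=Δ0−h0·(2M0+M1)/6=-137/12
seg 1: a=-5, c=M1/2=17/4, d=(M2−M1)/(6·3)=-17/36, b=Δ1−h1·(2M1+M2)/6=-43/6
t_q=3/4 → seg 0, τ=3/4; S=5+-137/12·τ+0·τ²+17/12·τ³=-759/256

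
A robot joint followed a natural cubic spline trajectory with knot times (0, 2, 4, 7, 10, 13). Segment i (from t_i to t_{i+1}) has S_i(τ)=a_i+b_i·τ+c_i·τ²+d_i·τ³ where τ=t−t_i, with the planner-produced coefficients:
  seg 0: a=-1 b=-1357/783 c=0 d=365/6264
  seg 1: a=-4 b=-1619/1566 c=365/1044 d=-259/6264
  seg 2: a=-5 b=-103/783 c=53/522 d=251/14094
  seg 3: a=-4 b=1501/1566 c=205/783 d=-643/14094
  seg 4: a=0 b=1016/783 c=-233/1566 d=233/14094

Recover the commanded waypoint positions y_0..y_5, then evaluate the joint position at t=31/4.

y_0 = S_0(0) = a_0 = -1
y_1 = S_1(0) = a_1 = -4
y_2 = S_2(0) = a_2 = -5
y_3 = S_3(0) = a_3 = -4
y_4 = S_4(0) = a_4 = 0
y_5 = S_4(3) = 3
t_q=31/4 is in segment 3 (τ=3/4); S_3(τ)=-35113/11136

y_0=-1 y_1=-4 y_2=-5 y_3=-4 y_4=0 y_5=3
S(31/4) = -35113/11136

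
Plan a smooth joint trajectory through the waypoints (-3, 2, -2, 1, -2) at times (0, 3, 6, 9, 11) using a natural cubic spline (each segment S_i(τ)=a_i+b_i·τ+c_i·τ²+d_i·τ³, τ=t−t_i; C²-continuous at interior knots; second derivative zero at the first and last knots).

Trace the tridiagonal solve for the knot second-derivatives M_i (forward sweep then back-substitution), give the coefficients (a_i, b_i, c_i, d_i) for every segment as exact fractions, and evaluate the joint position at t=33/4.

  seg 0: a=-3 b=97/36 c=0 d=-37/324
  seg 1: a=2 b=-7/18 c=-37/36 d=77/324
  seg 2: a=-2 b=-5/36 c=10/9 d=-79/324
  seg 3: a=1 b=-1/18 c=-13/12 d=13/72
S(33/4) = 137/256

Δ: Δ0=5/3, Δ1=-4/3, Δ2=1, Δ3=-3/2
row 1: diag=12, rhs=-18; c'=1/4, d'=-3/2
row 2: denom=12−3·1/4=45/4; d'=(14−3·-3/2)/(45/4)=74/45
row 3: denom=10−3·4/15=46/5; d'=(-15−3·74/45)/(46/5)=-13/6
back: M3=-13/6
back: M2=74/45−4/15·-13/6=20/9
back: M1=-3/2−1/4·20/9=-37/18
M: M0=0, M1=-37/18, M2=20/9, M3=-13/6, M4=0
seg 0: a=-3, c=M0/2=0, d=(M1−M0)/(6·3)=-37/324, b=Δ0−h0·(2M0+M1)/6=97/36
seg 1: a=2, c=M1/2=-37/36, d=(M2−M1)/(6·3)=77/324, b=Δ1−h1·(2M1+M2)/6=-7/18
seg 2: a=-2, c=M2/2=10/9, d=(M3−M2)/(6·3)=-79/324, b=Δ2−h2·(2M2+M3)/6=-5/36
seg 3: a=1, c=M3/2=-13/12, d=(M4−M3)/(6·2)=13/72, b=Δ3−h3·(2M3+M4)/6=-1/18
t_q=33/4 → seg 2, τ=9/4; S=-2+-5/36·τ+10/9·τ²+-79/324·τ³=137/256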